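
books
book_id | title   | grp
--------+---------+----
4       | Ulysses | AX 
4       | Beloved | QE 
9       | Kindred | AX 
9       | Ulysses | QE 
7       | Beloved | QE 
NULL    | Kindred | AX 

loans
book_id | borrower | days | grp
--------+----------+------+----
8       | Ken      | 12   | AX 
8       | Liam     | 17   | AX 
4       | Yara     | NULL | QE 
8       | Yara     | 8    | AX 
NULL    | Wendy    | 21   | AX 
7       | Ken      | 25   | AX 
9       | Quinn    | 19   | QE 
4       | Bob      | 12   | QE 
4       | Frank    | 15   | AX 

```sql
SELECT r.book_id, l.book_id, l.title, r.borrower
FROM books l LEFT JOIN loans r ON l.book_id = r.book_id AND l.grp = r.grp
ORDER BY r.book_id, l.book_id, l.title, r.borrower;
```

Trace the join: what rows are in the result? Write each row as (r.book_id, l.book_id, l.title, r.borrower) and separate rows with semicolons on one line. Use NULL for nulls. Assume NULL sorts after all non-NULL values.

LEFT JOIN keeps every row from `books`; unmatched rows get NULL for `loans`'s columns.
Matching on l.book_id = r.book_id AND l.grp = r.grp. A NULL in a compared column never satisfies the condition.
- l row (book_id=4, grp=AX): matches 1 r row(s) → 1 output row(s).
- l row (book_id=4, grp=QE): matches 2 r row(s) → 2 output row(s).
- l row (book_id=9, grp=AX): no match → kept, r columns NULL.
- l row (book_id=9, grp=QE): matches 1 r row(s) → 1 output row(s).
- l row (book_id=7, grp=QE): no match → kept, r columns NULL.
- l row (book_id=NULL, grp=AX): no match → kept, r columns NULL.
After projecting and ordering:
r.book_id | l.book_id | l.title | r.borrower
4 | 4 | Beloved | Bob
4 | 4 | Beloved | Yara
4 | 4 | Ulysses | Frank
9 | 9 | Ulysses | Quinn
NULL | 7 | Beloved | NULL
NULL | 9 | Kindred | NULL
NULL | NULL | Kindred | NULL

(4, 4, Beloved, Bob); (4, 4, Beloved, Yara); (4, 4, Ulysses, Frank); (9, 9, Ulysses, Quinn); (NULL, 7, Beloved, NULL); (NULL, 9, Kindred, NULL); (NULL, NULL, Kindred, NULL)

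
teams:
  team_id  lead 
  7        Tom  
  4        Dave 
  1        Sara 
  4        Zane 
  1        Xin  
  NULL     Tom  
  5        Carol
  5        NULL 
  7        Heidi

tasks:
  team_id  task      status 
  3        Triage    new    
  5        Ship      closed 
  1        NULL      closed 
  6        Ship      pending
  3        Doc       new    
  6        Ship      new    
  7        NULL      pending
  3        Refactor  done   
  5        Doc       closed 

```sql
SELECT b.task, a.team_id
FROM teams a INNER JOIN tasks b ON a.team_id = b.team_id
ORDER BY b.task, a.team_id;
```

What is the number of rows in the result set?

8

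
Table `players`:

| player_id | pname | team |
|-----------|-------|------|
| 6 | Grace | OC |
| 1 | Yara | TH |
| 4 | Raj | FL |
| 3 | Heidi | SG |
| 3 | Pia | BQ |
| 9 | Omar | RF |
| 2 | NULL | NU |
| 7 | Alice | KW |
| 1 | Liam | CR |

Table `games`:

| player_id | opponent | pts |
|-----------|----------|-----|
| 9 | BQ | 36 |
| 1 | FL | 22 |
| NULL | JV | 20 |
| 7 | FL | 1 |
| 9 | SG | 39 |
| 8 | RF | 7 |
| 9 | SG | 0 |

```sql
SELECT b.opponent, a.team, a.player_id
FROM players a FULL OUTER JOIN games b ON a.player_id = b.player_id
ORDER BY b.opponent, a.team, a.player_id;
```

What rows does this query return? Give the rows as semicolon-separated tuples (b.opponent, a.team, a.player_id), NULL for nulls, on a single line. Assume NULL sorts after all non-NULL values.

(BQ, RF, 9); (FL, CR, 1); (FL, KW, 7); (FL, TH, 1); (JV, NULL, NULL); (RF, NULL, NULL); (SG, RF, 9); (SG, RF, 9); (NULL, BQ, 3); (NULL, FL, 4); (NULL, NU, 2); (NULL, OC, 6); (NULL, SG, 3)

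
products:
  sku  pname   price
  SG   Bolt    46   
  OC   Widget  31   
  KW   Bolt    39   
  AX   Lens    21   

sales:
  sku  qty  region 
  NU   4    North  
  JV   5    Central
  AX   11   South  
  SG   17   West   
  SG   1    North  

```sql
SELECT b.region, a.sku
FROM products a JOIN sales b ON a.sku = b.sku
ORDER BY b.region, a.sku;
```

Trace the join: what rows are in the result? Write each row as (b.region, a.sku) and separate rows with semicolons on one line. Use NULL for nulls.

INNER JOIN keeps only pairs where the ON condition holds.
Matching on a.sku = b.sku.
Matched pairs: 3.

(North, SG); (South, AX); (West, SG)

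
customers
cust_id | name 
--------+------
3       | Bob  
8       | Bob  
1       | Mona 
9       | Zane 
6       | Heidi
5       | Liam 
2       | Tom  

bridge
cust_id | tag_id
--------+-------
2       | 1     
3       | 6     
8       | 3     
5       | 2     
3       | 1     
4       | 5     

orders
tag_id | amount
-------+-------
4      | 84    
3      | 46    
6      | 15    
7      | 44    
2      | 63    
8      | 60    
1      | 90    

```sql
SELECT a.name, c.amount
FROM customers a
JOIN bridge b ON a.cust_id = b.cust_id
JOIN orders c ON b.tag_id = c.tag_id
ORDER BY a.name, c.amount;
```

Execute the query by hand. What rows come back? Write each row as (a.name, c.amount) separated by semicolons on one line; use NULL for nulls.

(Bob, 15); (Bob, 46); (Bob, 90); (Liam, 63); (Tom, 90)

Evaluate left to right. First `customers a INNER JOIN bridge b` on cust_id: 5 row(s).
Then INNER JOIN `orders c` on tag_id: keep only rows whose b.tag_id appears in c.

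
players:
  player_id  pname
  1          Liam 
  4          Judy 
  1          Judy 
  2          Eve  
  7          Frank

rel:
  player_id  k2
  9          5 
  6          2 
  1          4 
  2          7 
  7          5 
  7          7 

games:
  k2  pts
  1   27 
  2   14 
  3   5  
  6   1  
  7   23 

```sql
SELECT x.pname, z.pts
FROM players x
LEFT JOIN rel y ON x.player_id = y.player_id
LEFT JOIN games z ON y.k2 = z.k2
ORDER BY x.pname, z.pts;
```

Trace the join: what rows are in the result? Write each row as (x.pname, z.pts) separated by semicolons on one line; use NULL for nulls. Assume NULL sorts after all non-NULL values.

(Eve, 23); (Frank, 23); (Frank, NULL); (Judy, NULL); (Judy, NULL); (Liam, NULL)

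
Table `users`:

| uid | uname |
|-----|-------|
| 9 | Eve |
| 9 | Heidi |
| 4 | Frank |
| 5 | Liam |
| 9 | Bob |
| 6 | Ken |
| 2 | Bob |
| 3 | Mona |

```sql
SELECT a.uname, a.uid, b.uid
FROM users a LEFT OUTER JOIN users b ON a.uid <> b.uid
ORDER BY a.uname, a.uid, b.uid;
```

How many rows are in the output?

LEFT JOIN keeps every row from `users a`; unmatched rows get NULL for `users b`'s columns.
Matching on a.uid <> b.uid.
- a[0] uid=9 → 5 match(es) in b → 5 row(s).
- a[1] uid=9 → 5 match(es) in b → 5 row(s).
- a[2] uid=4 → 7 match(es) in b → 7 row(s).
- a[3] uid=5 → 7 match(es) in b → 7 row(s).
- a[4] uid=9 → 5 match(es) in b → 5 row(s).
- a[5] uid=6 → 7 match(es) in b → 7 row(s).
- a[6] uid=2 → 7 match(es) in b → 7 row(s).
- a[7] uid=3 → 7 match(es) in b → 7 row(s).
Total: 50 rows.

50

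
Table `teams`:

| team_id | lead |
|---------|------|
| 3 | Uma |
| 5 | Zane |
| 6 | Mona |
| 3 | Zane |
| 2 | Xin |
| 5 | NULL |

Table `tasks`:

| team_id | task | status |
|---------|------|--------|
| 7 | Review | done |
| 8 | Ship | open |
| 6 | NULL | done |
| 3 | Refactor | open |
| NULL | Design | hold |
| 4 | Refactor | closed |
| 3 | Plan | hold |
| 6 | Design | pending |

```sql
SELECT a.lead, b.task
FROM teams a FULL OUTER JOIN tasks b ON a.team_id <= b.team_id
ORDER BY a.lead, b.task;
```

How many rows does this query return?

34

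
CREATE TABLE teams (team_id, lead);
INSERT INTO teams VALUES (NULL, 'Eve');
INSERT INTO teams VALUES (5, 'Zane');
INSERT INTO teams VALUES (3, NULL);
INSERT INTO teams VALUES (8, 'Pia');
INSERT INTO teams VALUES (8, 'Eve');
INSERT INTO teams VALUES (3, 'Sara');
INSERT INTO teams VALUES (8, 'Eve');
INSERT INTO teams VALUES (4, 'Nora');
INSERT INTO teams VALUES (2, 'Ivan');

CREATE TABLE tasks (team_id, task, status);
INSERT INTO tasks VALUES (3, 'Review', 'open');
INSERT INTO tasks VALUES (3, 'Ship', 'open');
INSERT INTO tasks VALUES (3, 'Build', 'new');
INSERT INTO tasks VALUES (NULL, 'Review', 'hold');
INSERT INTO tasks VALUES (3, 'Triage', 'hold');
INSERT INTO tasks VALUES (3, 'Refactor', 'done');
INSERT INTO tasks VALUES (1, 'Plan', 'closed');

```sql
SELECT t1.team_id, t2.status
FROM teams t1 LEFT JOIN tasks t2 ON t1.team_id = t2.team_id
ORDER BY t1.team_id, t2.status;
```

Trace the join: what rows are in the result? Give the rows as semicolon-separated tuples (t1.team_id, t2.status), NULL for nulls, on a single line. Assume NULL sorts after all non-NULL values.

(2, NULL); (3, done); (3, done); (3, hold); (3, hold); (3, new); (3, new); (3, open); (3, open); (3, open); (3, open); (4, NULL); (5, NULL); (8, NULL); (8, NULL); (8, NULL); (NULL, NULL)

LEFT JOIN keeps every row from `teams`; unmatched rows get NULL for `tasks`'s columns.
Matching on t1.team_id = t2.team_id. A NULL in a compared column never satisfies the condition.
- t1 (team_id=NULL) has no partner → padded with NULL.
- t1 (team_id=5) has no partner → padded with NULL.
- t1 (team_id=3) pairs with 5 row(s) of t2.
- t1 (team_id=8) has no partner → padded with NULL.
- t1 (team_id=8) has no partner → padded with NULL.
- t1 (team_id=3) pairs with 5 row(s) of t2.
- t1 (team_id=8) has no partner → padded with NULL.
- t1 (team_id=4) has no partner → padded with NULL.
- t1 (team_id=2) has no partner → padded with NULL.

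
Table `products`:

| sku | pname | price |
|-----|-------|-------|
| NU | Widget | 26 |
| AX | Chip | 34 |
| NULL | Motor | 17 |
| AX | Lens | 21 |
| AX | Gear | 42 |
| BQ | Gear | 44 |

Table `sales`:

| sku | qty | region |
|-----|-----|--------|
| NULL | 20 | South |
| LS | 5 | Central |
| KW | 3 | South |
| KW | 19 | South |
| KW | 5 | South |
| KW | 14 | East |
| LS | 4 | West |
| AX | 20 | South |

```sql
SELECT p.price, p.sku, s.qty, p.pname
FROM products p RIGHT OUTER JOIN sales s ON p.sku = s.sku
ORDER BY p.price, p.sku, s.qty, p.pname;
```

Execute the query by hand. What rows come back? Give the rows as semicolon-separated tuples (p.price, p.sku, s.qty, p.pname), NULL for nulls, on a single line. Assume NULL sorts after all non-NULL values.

RIGHT JOIN keeps every row from `sales`; unmatched rows get NULL for `products`'s columns.
Matching on p.sku = s.sku. A NULL in a compared column never satisfies the condition.
Matched pairs: 3; unmatched s rows kept: 7.

(21, AX, 20, Lens); (34, AX, 20, Chip); (42, AX, 20, Gear); (NULL, NULL, 3, NULL); (NULL, NULL, 4, NULL); (NULL, NULL, 5, NULL); (NULL, NULL, 5, NULL); (NULL, NULL, 14, NULL); (NULL, NULL, 19, NULL); (NULL, NULL, 20, NULL)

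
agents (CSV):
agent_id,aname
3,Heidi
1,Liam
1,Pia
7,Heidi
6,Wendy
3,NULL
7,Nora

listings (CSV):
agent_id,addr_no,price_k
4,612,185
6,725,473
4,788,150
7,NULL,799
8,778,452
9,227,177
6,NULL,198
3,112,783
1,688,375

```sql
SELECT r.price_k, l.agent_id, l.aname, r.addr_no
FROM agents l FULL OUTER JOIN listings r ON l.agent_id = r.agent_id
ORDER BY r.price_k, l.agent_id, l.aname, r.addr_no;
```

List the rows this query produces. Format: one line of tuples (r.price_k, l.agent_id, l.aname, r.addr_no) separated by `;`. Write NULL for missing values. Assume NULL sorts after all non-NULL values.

FULL OUTER JOIN keeps every row from both sides; unmatched rows get NULL for the other side's columns.
Matching on l.agent_id = r.agent_id.
- l (agent_id=3) pairs with 1 row(s) of r.
- l (agent_id=1) pairs with 1 row(s) of r.
- l (agent_id=1) pairs with 1 row(s) of r.
- l (agent_id=7) pairs with 1 row(s) of r.
- l (agent_id=6) pairs with 2 row(s) of r.
- l (agent_id=3) pairs with 1 row(s) of r.
- l (agent_id=7) pairs with 1 row(s) of r.
- 4 r row(s) had no l match → kept, l columns NULL.

(150, NULL, NULL, 788); (177, NULL, NULL, 227); (185, NULL, NULL, 612); (198, 6, Wendy, NULL); (375, 1, Liam, 688); (375, 1, Pia, 688); (452, NULL, NULL, 778); (473, 6, Wendy, 725); (783, 3, Heidi, 112); (783, 3, NULL, 112); (799, 7, Heidi, NULL); (799, 7, Nora, NULL)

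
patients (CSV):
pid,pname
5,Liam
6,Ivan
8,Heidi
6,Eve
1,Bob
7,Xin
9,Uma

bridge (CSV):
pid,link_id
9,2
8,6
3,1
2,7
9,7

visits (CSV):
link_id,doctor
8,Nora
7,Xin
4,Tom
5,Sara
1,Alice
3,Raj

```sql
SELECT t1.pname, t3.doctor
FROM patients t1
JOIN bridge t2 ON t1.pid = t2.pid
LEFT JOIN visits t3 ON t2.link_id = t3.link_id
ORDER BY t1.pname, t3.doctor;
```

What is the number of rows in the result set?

3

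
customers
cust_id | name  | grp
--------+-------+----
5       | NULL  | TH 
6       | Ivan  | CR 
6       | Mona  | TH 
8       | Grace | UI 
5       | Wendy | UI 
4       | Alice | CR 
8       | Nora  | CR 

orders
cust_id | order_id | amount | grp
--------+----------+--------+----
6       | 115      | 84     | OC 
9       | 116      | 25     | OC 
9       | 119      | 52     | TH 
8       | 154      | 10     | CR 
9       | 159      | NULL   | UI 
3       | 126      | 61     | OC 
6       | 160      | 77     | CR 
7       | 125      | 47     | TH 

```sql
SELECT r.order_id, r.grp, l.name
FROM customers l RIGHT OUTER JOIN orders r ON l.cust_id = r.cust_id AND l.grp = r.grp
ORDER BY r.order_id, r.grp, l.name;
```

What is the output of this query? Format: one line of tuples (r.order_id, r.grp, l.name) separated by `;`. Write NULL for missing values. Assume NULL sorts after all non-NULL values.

(115, OC, NULL); (116, OC, NULL); (119, TH, NULL); (125, TH, NULL); (126, OC, NULL); (154, CR, Nora); (159, UI, NULL); (160, CR, Ivan)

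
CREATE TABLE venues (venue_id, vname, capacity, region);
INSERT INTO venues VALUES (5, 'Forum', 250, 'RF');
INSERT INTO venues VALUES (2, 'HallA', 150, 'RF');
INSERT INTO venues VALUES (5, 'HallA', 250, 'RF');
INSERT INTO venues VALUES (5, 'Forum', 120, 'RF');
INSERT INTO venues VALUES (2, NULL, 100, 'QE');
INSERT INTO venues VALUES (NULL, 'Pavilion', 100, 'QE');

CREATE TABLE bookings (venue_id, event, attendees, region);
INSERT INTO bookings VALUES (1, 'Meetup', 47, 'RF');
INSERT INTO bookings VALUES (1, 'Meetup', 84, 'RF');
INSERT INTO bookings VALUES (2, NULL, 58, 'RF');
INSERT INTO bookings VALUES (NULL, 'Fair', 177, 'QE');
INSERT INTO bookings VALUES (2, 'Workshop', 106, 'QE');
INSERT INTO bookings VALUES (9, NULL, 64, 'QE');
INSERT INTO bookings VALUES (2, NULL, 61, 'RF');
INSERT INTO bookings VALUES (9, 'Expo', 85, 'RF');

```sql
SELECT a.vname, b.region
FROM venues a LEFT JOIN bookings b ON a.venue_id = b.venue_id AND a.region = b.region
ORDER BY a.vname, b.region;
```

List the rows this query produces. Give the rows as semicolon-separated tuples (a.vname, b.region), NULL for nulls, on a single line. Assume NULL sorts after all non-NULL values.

LEFT JOIN keeps every row from `venues`; unmatched rows get NULL for `bookings`'s columns.
Matching on a.venue_id = b.venue_id AND a.region = b.region. A NULL in a compared column never satisfies the condition.
- venue_id=5, region=RF: no b row matches, row kept with b columns NULL.
- venue_id=2, region=RF: 2 matching b row(s), so 2 row(s) emitted.
- venue_id=5, region=RF: no b row matches, row kept with b columns NULL.
- venue_id=5, region=RF: no b row matches, row kept with b columns NULL.
- venue_id=2, region=QE: 1 matching b row(s), so 1 row(s) emitted.
- venue_id=NULL, region=QE: no b row matches, row kept with b columns NULL.
After projecting and ordering:
a.vname | b.region
Forum | NULL
Forum | NULL
HallA | RF
HallA | RF
HallA | NULL
Pavilion | NULL
NULL | QE

(Forum, NULL); (Forum, NULL); (HallA, RF); (HallA, RF); (HallA, NULL); (Pavilion, NULL); (NULL, QE)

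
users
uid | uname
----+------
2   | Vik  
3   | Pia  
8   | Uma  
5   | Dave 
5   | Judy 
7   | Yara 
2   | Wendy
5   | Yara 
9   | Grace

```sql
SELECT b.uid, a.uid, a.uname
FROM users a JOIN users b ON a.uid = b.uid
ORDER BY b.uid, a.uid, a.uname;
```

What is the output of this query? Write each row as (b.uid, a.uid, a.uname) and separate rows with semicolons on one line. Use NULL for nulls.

(2, 2, Vik); (2, 2, Vik); (2, 2, Wendy); (2, 2, Wendy); (3, 3, Pia); (5, 5, Dave); (5, 5, Dave); (5, 5, Dave); (5, 5, Judy); (5, 5, Judy); (5, 5, Judy); (5, 5, Yara); (5, 5, Yara); (5, 5, Yara); (7, 7, Yara); (8, 8, Uma); (9, 9, Grace)

INNER JOIN keeps only pairs where the ON condition holds.
Matching on a.uid = b.uid.
- a row (uid=2): matches 2 b row(s) → 2 output row(s).
- a row (uid=3): matches 1 b row(s) → 1 output row(s).
- a row (uid=8): matches 1 b row(s) → 1 output row(s).
- a row (uid=5): matches 3 b row(s) → 3 output row(s).
- a row (uid=5): matches 3 b row(s) → 3 output row(s).
- a row (uid=7): matches 1 b row(s) → 1 output row(s).
- a row (uid=2): matches 2 b row(s) → 2 output row(s).
- a row (uid=5): matches 3 b row(s) → 3 output row(s).
- a row (uid=9): matches 1 b row(s) → 1 output row(s).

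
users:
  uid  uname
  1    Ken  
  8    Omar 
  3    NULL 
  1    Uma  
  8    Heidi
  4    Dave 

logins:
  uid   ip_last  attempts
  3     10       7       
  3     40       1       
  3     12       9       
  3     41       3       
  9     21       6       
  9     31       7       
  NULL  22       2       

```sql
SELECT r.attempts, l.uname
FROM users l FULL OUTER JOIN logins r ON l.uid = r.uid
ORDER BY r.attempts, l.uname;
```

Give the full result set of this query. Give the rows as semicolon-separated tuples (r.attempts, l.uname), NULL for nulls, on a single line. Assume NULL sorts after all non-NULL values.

FULL OUTER JOIN keeps every row from both sides; unmatched rows get NULL for the other side's columns.
Matching on l.uid = r.uid. A NULL in a compared column never satisfies the condition.
- l (uid=1) has no partner → padded with NULL.
- l (uid=8) has no partner → padded with NULL.
- l (uid=3) pairs with 4 row(s) of r.
- l (uid=1) has no partner → padded with NULL.
- l (uid=8) has no partner → padded with NULL.
- l (uid=4) has no partner → padded with NULL.
- 3 row(s) from r found no l partner → padded with NULL.

(1, NULL); (2, NULL); (3, NULL); (6, NULL); (7, NULL); (7, NULL); (9, NULL); (NULL, Dave); (NULL, Heidi); (NULL, Ken); (NULL, Omar); (NULL, Uma)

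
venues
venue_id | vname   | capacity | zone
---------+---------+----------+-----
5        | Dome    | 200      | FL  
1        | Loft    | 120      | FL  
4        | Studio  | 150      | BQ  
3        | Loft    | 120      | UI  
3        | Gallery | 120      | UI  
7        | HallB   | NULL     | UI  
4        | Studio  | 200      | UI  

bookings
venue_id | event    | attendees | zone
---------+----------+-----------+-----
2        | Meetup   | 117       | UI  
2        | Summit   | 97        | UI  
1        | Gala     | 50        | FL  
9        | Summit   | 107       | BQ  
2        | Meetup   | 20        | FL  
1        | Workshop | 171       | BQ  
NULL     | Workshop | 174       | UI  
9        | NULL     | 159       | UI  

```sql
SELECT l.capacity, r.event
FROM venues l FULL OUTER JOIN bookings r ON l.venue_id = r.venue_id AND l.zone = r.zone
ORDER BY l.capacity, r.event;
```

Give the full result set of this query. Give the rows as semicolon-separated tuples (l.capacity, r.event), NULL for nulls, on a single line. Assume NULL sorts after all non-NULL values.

FULL OUTER JOIN keeps every row from both sides; unmatched rows get NULL for the other side's columns.
Matching on l.venue_id = r.venue_id AND l.zone = r.zone. A NULL in a compared column never satisfies the condition.
Matched pairs: 1; unmatched l rows kept: 6; unmatched r rows kept: 7.

(120, Gala); (120, NULL); (120, NULL); (150, NULL); (200, NULL); (200, NULL); (NULL, Meetup); (NULL, Meetup); (NULL, Summit); (NULL, Summit); (NULL, Workshop); (NULL, Workshop); (NULL, NULL); (NULL, NULL)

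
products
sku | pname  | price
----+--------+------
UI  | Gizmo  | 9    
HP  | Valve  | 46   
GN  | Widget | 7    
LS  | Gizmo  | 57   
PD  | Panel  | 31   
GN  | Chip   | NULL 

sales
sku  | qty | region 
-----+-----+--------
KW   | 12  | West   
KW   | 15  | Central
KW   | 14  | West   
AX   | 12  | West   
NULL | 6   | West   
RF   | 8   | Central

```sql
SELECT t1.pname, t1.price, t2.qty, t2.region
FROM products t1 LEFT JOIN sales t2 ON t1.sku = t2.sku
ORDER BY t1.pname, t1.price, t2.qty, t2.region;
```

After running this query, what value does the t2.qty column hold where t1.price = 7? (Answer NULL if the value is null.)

LEFT JOIN keeps every row from `products`; unmatched rows get NULL for `sales`'s columns.
Matching on t1.sku = t2.sku. A NULL in a compared column never satisfies the condition.
- t1 (sku=UI) has no partner → padded with NULL.
- t1 (sku=HP) has no partner → padded with NULL.
- t1 (sku=GN) has no partner → padded with NULL.
- t1 (sku=LS) has no partner → padded with NULL.
- t1 (sku=PD) has no partner → padded with NULL.
- t1 (sku=GN) has no partner → padded with NULL.

NULL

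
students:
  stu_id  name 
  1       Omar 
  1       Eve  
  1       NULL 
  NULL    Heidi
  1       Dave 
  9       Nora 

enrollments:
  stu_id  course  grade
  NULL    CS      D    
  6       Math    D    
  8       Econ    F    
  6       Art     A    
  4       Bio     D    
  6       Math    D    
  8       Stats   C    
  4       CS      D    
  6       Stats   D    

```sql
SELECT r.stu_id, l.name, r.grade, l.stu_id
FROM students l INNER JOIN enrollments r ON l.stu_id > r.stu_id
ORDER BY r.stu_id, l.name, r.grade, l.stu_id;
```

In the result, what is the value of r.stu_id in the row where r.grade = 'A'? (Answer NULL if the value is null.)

INNER JOIN keeps only pairs where the ON condition holds.
Matching on l.stu_id > r.stu_id. A NULL in a compared column never satisfies the condition.
Matched pairs: 8.

6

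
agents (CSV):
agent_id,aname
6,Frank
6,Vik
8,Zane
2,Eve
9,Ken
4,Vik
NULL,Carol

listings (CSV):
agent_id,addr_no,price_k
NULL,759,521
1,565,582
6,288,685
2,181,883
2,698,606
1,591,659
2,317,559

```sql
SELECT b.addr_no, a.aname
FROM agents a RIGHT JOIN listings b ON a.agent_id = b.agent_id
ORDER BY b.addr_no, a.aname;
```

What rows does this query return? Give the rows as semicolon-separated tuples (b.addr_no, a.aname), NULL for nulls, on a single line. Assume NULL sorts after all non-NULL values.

(181, Eve); (288, Frank); (288, Vik); (317, Eve); (565, NULL); (591, NULL); (698, Eve); (759, NULL)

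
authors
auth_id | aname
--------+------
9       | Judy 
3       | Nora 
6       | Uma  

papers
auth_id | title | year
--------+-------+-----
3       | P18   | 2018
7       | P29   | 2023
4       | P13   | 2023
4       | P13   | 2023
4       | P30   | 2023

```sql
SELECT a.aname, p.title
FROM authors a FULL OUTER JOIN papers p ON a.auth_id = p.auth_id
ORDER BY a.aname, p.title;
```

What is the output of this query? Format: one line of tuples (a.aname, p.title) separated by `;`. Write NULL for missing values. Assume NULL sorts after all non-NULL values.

(Judy, NULL); (Nora, P18); (Uma, NULL); (NULL, P13); (NULL, P13); (NULL, P29); (NULL, P30)

FULL OUTER JOIN keeps every row from both sides; unmatched rows get NULL for the other side's columns.
Matching on a.auth_id = p.auth_id.
- a row (auth_id=9): no match → kept, p columns NULL.
- a row (auth_id=3): matches 1 p row(s) → 1 output row(s).
- a row (auth_id=6): no match → kept, p columns NULL.
- 4 p row(s) had no a match → kept, a columns NULL.
After projecting and ordering:
a.aname | p.title
Judy | NULL
Nora | P18
Uma | NULL
NULL | P13
NULL | P13
NULL | P29
NULL | P30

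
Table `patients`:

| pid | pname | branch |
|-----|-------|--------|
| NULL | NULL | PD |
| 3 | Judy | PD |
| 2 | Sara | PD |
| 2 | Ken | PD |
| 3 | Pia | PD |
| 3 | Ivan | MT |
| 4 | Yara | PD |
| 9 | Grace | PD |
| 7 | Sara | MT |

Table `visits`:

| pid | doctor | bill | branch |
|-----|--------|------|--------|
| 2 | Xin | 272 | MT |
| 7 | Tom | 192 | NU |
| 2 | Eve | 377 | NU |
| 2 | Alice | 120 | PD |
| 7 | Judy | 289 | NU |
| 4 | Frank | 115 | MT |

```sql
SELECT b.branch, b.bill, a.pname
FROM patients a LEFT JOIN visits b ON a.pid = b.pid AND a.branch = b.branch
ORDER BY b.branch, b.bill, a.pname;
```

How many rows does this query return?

9

LEFT JOIN keeps every row from `patients`; unmatched rows get NULL for `visits`'s columns.
Matching on a.pid = b.pid AND a.branch = b.branch. A NULL in a compared column never satisfies the condition.
Matched pairs: 2; unmatched a rows kept: 7.
Total: 2 matched + 7 padded = 9 rows.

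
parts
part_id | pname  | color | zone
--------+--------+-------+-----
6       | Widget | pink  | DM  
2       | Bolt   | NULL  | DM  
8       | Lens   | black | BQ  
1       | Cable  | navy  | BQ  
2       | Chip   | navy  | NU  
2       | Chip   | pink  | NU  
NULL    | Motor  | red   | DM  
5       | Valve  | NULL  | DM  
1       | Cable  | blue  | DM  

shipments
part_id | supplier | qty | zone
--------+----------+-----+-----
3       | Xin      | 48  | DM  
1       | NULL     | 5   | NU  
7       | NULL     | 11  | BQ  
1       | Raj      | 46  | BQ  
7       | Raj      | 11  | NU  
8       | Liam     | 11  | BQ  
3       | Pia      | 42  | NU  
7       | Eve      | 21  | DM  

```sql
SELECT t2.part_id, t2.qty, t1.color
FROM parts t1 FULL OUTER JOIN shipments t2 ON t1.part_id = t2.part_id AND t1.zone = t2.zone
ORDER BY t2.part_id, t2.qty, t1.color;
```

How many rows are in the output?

15

FULL OUTER JOIN keeps every row from both sides; unmatched rows get NULL for the other side's columns.
Matching on t1.part_id = t2.part_id AND t1.zone = t2.zone. A NULL in a compared column never satisfies the condition.
- part_id=6, zone=DM: no t2 row matches, row kept with t2 columns NULL.
- part_id=2, zone=DM: no t2 row matches, row kept with t2 columns NULL.
- part_id=8, zone=BQ: 1 matching t2 row(s), so 1 row(s) emitted.
- part_id=1, zone=BQ: 1 matching t2 row(s), so 1 row(s) emitted.
- part_id=2, zone=NU: no t2 row matches, row kept with t2 columns NULL.
- part_id=2, zone=NU: no t2 row matches, row kept with t2 columns NULL.
- part_id=NULL, zone=DM: no t2 row matches, row kept with t2 columns NULL.
- part_id=5, zone=DM: no t2 row matches, row kept with t2 columns NULL.
- part_id=1, zone=DM: no t2 row matches, row kept with t2 columns NULL.
- 6 row(s) from t2 found no t1 partner → padded with NULL.
Total: 2 matched + 13 padded = 15 rows.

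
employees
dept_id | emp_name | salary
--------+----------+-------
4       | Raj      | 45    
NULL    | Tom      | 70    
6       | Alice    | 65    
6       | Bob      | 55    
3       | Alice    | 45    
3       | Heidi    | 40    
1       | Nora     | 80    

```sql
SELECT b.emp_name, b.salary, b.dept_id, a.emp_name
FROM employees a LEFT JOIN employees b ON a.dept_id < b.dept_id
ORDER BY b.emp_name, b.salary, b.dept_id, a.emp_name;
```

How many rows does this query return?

16

LEFT JOIN keeps every row from `employees a`; unmatched rows get NULL for `employees b`'s columns.
Matching on a.dept_id < b.dept_id. A NULL in a compared column never satisfies the condition.
- a[0] dept_id=4 → 2 match(es) in b → 2 row(s).
- a[1] dept_id=NULL → no match; kept with NULLs on the b side.
- a[2] dept_id=6 → no match; kept with NULLs on the b side.
- a[3] dept_id=6 → no match; kept with NULLs on the b side.
- a[4] dept_id=3 → 3 match(es) in b → 3 row(s).
- a[5] dept_id=3 → 3 match(es) in b → 3 row(s).
- a[6] dept_id=1 → 5 match(es) in b → 5 row(s).
Total: 13 matched + 3 padded = 16 rows.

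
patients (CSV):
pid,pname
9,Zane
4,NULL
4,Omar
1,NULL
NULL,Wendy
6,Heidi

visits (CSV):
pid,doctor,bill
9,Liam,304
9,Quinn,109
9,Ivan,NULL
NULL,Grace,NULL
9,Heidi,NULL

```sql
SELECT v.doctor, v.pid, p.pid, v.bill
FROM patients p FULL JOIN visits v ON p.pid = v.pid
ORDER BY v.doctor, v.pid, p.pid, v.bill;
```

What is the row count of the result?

10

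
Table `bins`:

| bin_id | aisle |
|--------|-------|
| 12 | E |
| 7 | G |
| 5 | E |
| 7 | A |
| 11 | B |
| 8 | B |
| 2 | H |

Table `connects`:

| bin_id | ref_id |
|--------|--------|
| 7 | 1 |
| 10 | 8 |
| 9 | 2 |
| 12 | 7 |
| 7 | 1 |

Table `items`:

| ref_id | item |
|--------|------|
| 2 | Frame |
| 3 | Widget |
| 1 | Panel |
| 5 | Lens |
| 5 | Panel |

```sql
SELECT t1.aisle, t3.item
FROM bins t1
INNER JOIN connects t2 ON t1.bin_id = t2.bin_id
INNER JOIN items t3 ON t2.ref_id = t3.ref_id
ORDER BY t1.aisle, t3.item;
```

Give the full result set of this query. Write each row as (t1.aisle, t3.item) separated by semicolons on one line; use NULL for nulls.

(A, Panel); (A, Panel); (G, Panel); (G, Panel)

Joins associate left-to-right: bins INNER JOIN connects on bin_id gives 5 intermediate row(s).
Then INNER JOIN `items t3` on ref_id: keep only rows whose t2.ref_id appears in t3.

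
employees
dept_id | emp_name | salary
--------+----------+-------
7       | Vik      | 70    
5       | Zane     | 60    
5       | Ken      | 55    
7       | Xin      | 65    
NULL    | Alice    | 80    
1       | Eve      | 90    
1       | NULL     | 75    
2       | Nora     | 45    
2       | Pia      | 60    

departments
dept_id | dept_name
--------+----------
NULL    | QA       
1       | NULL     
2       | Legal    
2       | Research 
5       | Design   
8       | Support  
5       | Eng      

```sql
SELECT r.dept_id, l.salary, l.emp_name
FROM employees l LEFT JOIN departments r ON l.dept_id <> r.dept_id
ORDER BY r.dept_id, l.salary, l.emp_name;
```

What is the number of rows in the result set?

LEFT JOIN keeps every row from `employees`; unmatched rows get NULL for `departments`'s columns.
Matching on l.dept_id <> r.dept_id. A NULL in a compared column never satisfies the condition.
Matched pairs: 38; unmatched l rows kept: 1.
Total: 38 matched + 1 padded = 39 rows.

39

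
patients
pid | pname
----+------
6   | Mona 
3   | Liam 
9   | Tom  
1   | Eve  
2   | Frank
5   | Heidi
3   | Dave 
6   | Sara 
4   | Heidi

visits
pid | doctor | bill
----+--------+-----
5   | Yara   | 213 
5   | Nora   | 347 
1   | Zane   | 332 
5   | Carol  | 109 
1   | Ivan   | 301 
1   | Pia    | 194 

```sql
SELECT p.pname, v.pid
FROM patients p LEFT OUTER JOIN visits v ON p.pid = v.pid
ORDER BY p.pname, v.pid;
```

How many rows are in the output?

13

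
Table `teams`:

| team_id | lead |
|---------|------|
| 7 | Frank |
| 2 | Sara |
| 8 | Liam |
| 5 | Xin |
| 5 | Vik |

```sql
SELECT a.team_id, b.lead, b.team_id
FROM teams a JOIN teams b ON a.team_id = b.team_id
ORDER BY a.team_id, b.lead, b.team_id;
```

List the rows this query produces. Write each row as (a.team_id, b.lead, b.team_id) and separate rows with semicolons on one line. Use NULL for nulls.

INNER JOIN keeps only pairs where the ON condition holds.
Matching on a.team_id = b.team_id.
- a row (team_id=7): matches 1 b row(s) → 1 output row(s).
- a row (team_id=2): matches 1 b row(s) → 1 output row(s).
- a row (team_id=8): matches 1 b row(s) → 1 output row(s).
- a row (team_id=5): matches 2 b row(s) → 2 output row(s).
- a row (team_id=5): matches 2 b row(s) → 2 output row(s).
After projecting and ordering:
a.team_id | b.lead | b.team_id
2 | Sara | 2
5 | Vik | 5
5 | Vik | 5
5 | Xin | 5
5 | Xin | 5
7 | Frank | 7
8 | Liam | 8

(2, Sara, 2); (5, Vik, 5); (5, Vik, 5); (5, Xin, 5); (5, Xin, 5); (7, Frank, 7); (8, Liam, 8)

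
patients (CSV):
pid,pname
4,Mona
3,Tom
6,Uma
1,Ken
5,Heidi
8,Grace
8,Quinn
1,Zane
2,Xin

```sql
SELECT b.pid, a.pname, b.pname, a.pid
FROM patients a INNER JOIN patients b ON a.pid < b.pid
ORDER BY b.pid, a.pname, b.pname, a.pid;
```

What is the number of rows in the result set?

34

INNER JOIN keeps only pairs where the ON condition holds.
Matching on a.pid < b.pid.
Matched pairs: 34.
Total: 34 rows.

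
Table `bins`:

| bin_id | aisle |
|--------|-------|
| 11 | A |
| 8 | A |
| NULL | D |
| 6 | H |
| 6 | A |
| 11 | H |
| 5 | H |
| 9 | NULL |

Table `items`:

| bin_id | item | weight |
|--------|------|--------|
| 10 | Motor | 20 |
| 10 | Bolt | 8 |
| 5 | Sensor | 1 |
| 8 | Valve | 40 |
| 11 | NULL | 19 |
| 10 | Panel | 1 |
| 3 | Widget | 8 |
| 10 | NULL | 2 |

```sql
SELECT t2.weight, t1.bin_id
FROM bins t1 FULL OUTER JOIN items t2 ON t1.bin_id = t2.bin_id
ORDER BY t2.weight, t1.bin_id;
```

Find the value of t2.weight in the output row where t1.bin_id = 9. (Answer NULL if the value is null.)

FULL OUTER JOIN keeps every row from both sides; unmatched rows get NULL for the other side's columns.
Matching on t1.bin_id = t2.bin_id. A NULL in a compared column never satisfies the condition.
- t1 row (bin_id=11): matches 1 t2 row(s) → 1 output row(s).
- t1 row (bin_id=8): matches 1 t2 row(s) → 1 output row(s).
- t1 row (bin_id=NULL): no match → kept, t2 columns NULL.
- t1 row (bin_id=6): no match → kept, t2 columns NULL.
- t1 row (bin_id=6): no match → kept, t2 columns NULL.
- t1 row (bin_id=11): matches 1 t2 row(s) → 1 output row(s).
- t1 row (bin_id=5): matches 1 t2 row(s) → 1 output row(s).
- t1 row (bin_id=9): no match → kept, t2 columns NULL.
- 5 t2 row(s) had no t1 match → kept, t1 columns NULL.

NULL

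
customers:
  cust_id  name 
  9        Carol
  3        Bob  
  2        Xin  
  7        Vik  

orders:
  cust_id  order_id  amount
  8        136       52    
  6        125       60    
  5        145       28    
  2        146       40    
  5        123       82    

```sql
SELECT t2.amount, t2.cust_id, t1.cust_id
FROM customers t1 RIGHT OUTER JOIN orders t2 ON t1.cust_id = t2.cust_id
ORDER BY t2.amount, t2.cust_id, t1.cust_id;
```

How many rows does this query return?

RIGHT JOIN keeps every row from `orders`; unmatched rows get NULL for `customers`'s columns.
Matching on t1.cust_id = t2.cust_id.
- t1 row (cust_id=9): no match.
- t1 row (cust_id=3): no match.
- t1 row (cust_id=2): matches 1 t2 row(s) → 1 output row(s).
- t1 row (cust_id=7): no match.
- 4 t2 row(s) had no t1 match → kept, t1 columns NULL.
Total: 1 matched + 4 padded = 5 rows.

5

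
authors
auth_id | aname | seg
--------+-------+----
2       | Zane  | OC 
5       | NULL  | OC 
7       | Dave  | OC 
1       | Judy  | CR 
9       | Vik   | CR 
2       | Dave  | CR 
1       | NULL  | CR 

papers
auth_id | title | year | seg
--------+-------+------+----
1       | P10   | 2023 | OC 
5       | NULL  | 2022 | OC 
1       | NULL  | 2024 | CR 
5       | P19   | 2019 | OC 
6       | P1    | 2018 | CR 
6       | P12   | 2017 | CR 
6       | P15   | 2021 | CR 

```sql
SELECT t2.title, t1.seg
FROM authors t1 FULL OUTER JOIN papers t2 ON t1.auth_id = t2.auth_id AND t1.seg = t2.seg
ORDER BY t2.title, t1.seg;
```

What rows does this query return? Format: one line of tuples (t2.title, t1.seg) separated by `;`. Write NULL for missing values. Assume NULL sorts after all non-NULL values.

(P1, NULL); (P10, NULL); (P12, NULL); (P15, NULL); (P19, OC); (NULL, CR); (NULL, CR); (NULL, CR); (NULL, CR); (NULL, OC); (NULL, OC); (NULL, OC)

FULL OUTER JOIN keeps every row from both sides; unmatched rows get NULL for the other side's columns.
Matching on t1.auth_id = t2.auth_id AND t1.seg = t2.seg.
- auth_id=2, seg=OC: no t2 row matches, row kept with t2 columns NULL.
- auth_id=5, seg=OC: 2 matching t2 row(s), so 2 row(s) emitted.
- auth_id=7, seg=OC: no t2 row matches, row kept with t2 columns NULL.
- auth_id=1, seg=CR: 1 matching t2 row(s), so 1 row(s) emitted.
- auth_id=9, seg=CR: no t2 row matches, row kept with t2 columns NULL.
- auth_id=2, seg=CR: no t2 row matches, row kept with t2 columns NULL.
- auth_id=1, seg=CR: 1 matching t2 row(s), so 1 row(s) emitted.
- 4 t2 row(s) had no t1 match → kept, t1 columns NULL.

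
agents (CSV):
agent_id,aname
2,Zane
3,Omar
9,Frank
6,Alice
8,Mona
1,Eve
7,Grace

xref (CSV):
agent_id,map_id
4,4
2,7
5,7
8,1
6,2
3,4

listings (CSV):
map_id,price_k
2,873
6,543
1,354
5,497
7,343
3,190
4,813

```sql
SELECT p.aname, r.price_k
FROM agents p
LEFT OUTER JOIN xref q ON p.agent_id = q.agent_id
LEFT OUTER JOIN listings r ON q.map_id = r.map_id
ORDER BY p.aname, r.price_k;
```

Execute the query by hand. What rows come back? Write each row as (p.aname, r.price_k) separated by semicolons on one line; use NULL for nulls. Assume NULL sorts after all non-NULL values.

Joins associate left-to-right: agents LEFT JOIN xref on agent_id gives 7 intermediate row(s).
Then LEFT JOIN `listings r` on map_id: each of those 7 rows is kept; rows whose q.map_id has no match in r get NULL for r's columns.

(Alice, 873); (Eve, NULL); (Frank, NULL); (Grace, NULL); (Mona, 354); (Omar, 813); (Zane, 343)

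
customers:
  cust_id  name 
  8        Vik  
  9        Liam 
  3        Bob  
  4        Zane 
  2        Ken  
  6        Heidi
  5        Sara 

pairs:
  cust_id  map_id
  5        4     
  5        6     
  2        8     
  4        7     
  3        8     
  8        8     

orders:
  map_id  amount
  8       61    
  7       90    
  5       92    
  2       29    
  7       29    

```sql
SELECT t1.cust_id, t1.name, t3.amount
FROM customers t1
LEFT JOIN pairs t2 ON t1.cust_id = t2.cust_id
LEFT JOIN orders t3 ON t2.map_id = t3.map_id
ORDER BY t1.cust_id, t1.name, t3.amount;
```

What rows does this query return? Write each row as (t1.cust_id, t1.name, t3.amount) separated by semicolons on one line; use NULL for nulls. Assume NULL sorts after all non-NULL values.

(2, Ken, 61); (3, Bob, 61); (4, Zane, 29); (4, Zane, 90); (5, Sara, NULL); (5, Sara, NULL); (6, Heidi, NULL); (8, Vik, 61); (9, Liam, NULL)

Evaluate left to right. First `customers t1 LEFT JOIN pairs t2` on cust_id: 8 row(s).
Then LEFT JOIN `orders t3` on map_id: each of those 8 rows is kept; rows whose t2.map_id has no match in t3 get NULL for t3's columns.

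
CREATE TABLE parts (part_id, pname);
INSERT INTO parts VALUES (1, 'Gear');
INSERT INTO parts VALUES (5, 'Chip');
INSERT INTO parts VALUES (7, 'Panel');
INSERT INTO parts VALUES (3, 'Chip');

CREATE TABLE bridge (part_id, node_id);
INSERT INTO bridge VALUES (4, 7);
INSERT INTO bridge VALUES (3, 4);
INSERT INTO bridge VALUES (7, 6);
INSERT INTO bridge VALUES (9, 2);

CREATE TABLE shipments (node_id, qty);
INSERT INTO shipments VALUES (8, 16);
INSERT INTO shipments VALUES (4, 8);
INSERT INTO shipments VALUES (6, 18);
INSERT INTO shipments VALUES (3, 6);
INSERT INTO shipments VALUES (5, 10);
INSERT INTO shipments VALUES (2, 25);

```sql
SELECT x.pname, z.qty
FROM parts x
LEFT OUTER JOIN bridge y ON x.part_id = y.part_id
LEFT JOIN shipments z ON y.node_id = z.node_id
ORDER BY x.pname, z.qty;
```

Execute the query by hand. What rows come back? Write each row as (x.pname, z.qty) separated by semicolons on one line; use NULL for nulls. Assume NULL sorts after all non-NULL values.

(Chip, 8); (Chip, NULL); (Gear, NULL); (Panel, 18)

Evaluate left to right. First `parts x LEFT JOIN bridge y` on part_id: 4 row(s).
Then LEFT JOIN `shipments z` on node_id: each of those 4 rows is kept; rows whose y.node_id has no match in z get NULL for z's columns.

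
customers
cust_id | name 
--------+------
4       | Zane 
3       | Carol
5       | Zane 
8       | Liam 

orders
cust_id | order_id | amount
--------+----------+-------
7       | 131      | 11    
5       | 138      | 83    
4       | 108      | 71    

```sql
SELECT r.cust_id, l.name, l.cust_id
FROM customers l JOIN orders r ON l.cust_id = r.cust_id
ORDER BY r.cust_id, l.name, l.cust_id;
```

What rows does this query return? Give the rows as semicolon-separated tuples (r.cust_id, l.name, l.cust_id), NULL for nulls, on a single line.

(4, Zane, 4); (5, Zane, 5)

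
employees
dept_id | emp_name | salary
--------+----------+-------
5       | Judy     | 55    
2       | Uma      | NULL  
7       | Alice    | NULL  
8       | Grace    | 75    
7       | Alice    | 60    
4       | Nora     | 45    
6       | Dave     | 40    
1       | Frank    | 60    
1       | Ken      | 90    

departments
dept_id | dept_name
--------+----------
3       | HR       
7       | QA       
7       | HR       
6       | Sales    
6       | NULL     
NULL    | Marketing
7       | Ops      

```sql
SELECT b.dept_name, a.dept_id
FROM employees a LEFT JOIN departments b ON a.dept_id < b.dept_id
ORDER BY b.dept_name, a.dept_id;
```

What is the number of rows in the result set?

34

LEFT JOIN keeps every row from `employees`; unmatched rows get NULL for `departments`'s columns.
Matching on a.dept_id < b.dept_id. A NULL in a compared column never satisfies the condition.
Matched pairs: 31; unmatched a rows kept: 3.
Total: 31 matched + 3 padded = 34 rows.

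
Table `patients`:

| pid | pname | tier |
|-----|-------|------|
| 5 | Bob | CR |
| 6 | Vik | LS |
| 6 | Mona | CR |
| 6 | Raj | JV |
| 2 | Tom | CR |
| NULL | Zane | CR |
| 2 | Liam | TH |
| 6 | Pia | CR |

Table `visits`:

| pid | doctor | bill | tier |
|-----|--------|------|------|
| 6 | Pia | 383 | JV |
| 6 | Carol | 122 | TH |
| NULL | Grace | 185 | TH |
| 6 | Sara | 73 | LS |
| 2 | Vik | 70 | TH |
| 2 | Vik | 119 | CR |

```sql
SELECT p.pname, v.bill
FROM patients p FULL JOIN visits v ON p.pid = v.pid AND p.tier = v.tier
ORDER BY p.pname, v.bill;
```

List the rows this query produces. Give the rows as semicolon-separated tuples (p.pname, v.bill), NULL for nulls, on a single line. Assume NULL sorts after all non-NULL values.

FULL OUTER JOIN keeps every row from both sides; unmatched rows get NULL for the other side's columns.
Matching on p.pid = v.pid AND p.tier = v.tier. A NULL in a compared column never satisfies the condition.
Matched pairs: 4; unmatched p rows kept: 4; unmatched v rows kept: 2.

(Bob, NULL); (Liam, 70); (Mona, NULL); (Pia, NULL); (Raj, 383); (Tom, 119); (Vik, 73); (Zane, NULL); (NULL, 122); (NULL, 185)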